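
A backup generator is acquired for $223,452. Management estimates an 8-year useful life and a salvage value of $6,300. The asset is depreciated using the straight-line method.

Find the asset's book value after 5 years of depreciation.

Depreciable base = $223,452 − $6,300 = $217,152.
Annual expense = $217,152 / 8 = $27,144.
End of year 1: book value $196,308.
End of year 2: book value $169,164.
End of year 3: book value $142,020.
End of year 4: book value $114,876.
End of year 5: book value $87,732.

$87,732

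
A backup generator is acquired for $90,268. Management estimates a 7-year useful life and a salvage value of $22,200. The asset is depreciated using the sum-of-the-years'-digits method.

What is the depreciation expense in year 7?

Depreciable base = $90,268 − $22,200 = $68,068.
Sum of the years' digits = 7+6+5+4+3+2+1 = 28.
Year 1: $68,068 × 7/28 = $17,017. Book value $73,251.
Year 2: $68,068 × 6/28 = $14,586. Book value $58,665.
Year 3: $68,068 × 5/28 = $12,155. Book value $46,510.
Year 4: $68,068 × 4/28 = $9,724. Book value $36,786.
Year 5: $68,068 × 3/28 = $7,293. Book value $29,493.
Year 6: $68,068 × 2/28 = $4,862. Book value $24,631.
Year 7: $68,068 × 1/28 = $2,431. Book value $22,200.

$2,431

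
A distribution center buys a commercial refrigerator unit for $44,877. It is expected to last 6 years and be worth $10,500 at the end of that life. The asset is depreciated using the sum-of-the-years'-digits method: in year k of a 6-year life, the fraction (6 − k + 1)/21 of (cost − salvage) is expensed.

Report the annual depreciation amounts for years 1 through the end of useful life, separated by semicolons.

$9,822; $8,185; $6,548; $4,911; $3,274; $1,637

Depreciable base = $44,877 − $10,500 = $34,377.
Sum of the years' digits = 6+5+4+3+2+1 = 21.
Year 1: $34,377 × 6/21 = $9,822. Book value $35,055.
Year 2: $34,377 × 5/21 = $8,185. Book value $26,870.
Year 3: $34,377 × 4/21 = $6,548. Book value $20,322.
Year 4: $34,377 × 3/21 = $4,911. Book value $15,411.
Year 5: $34,377 × 2/21 = $3,274. Book value $12,137.
Year 6: $34,377 × 1/21 = $1,637. Book value $10,500.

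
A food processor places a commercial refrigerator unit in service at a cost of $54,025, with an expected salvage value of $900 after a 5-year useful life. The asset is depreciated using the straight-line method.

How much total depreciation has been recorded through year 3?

Depreciable base = $54,025 − $900 = $53,125.
Annual expense = $53,125 / 5 = $10,625.
End of year 1: book value $43,400.
End of year 2: book value $32,775.
End of year 3: book value $22,150.
Accumulated through year 3 = $54,025 − $22,150 = $31,875.

$31,875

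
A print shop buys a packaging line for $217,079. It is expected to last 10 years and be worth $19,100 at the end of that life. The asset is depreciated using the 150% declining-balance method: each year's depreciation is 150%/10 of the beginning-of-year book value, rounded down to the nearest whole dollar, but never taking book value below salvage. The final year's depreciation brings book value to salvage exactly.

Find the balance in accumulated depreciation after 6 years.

$135,206

Depreciable base = $217,079 − $19,100 = $197,979.
Year 1: ⌊$217,079 × 150%/10⌋ = $32,561. Book value $184,518.
Year 2: ⌊$184,518 × 150%/10⌋ = $27,677. Book value $156,841.
Year 3: ⌊$156,841 × 150%/10⌋ = $23,526. Book value $133,315.
Year 4: ⌊$133,315 × 150%/10⌋ = $19,997. Book value $113,318.
Year 5: ⌊$113,318 × 150%/10⌋ = $16,997. Book value $96,321.
Year 6: ⌊$96,321 × 150%/10⌋ = $14,448. Book value $81,873.
Accumulated through year 6 = $217,079 − $81,873 = $135,206.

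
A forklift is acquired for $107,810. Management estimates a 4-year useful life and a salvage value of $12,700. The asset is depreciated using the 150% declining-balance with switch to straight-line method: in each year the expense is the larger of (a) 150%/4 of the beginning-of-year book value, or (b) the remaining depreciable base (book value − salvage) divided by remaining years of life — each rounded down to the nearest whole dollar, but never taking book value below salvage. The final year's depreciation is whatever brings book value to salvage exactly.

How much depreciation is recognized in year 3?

$15,792

Depreciable base = $107,810 − $12,700 = $95,110.
Year 1: DB = ⌊$107,810 × 150%/4⌋ = $40,428; SL = ⌊$95,110/4⌋ = $23,777 → take DB $40,428. Book value $67,382.
Year 2: DB = ⌊$67,382 × 150%/4⌋ = $25,268; SL = ⌊$54,682/3⌋ = $18,227 → take DB $25,268. Book value $42,114.
Year 3: DB = ⌊$42,114 × 150%/4⌋ = $15,792; SL = ⌊$29,414/2⌋ = $14,707 → take DB $15,792. Book value $26,322.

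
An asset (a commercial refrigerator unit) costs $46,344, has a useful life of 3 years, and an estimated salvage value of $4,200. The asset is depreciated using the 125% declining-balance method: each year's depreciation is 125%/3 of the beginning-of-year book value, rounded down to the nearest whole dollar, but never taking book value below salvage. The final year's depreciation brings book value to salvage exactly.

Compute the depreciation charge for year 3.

Depreciable base = $46,344 − $4,200 = $42,144.
Year 1: ⌊$46,344 × 125%/3⌋ = $19,310. Book value $27,034.
Year 2: ⌊$27,034 × 125%/3⌋ = $11,264. Book value $15,770.
Year 3 (final): $15,770 − $4,200 = $11,570. Book value $4,200.

$11,570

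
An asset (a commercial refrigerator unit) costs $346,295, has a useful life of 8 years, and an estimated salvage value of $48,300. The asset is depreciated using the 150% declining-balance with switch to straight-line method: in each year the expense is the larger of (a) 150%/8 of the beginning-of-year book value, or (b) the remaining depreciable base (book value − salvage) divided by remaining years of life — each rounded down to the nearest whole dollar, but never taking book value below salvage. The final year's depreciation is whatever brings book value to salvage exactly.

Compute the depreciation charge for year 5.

$28,297

Depreciable base = $346,295 − $48,300 = $297,995.
Year 1: DB = ⌊$346,295 × 150%/8⌋ = $64,930; SL = ⌊$297,995/8⌋ = $37,249 → take DB $64,930. Book value $281,365.
Year 2: DB = ⌊$281,365 × 150%/8⌋ = $52,755; SL = ⌊$233,065/7⌋ = $33,295 → take DB $52,755. Book value $228,610.
Year 3: DB = ⌊$228,610 × 150%/8⌋ = $42,864; SL = ⌊$180,310/6⌋ = $30,051 → take DB $42,864. Book value $185,746.
Year 4: DB = ⌊$185,746 × 150%/8⌋ = $34,827; SL = ⌊$137,446/5⌋ = $27,489 → take DB $34,827. Book value $150,919.
Year 5: DB = ⌊$150,919 × 150%/8⌋ = $28,297; SL = ⌊$102,619/4⌋ = $25,654 → take DB $28,297. Book value $122,622.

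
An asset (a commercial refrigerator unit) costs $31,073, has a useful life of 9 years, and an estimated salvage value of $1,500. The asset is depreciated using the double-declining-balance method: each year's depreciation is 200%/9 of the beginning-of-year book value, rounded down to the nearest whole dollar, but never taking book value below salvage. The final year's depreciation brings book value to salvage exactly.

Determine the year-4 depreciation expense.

$3,249

Depreciable base = $31,073 − $1,500 = $29,573.
Year 1: ⌊$31,073 × 200%/9⌋ = $6,905. Book value $24,168.
Year 2: ⌊$24,168 × 200%/9⌋ = $5,370. Book value $18,798.
Year 3: ⌊$18,798 × 200%/9⌋ = $4,177. Book value $14,621.
Year 4: ⌊$14,621 × 200%/9⌋ = $3,249. Book value $11,372.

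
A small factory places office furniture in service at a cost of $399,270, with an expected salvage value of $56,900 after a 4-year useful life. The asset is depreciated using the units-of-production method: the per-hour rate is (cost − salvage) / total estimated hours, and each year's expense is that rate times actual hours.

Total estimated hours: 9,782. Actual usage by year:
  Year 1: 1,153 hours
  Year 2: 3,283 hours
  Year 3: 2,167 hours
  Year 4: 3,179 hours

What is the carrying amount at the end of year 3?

Depreciable base = $399,270 − $56,900 = $342,370.
Rate = $342,370 / 9,782 hours = $35 per hour.
Year 1: 1,153 × $35 = $40,355. Book value $358,915.
Year 2: 3,283 × $35 = $114,905. Book value $244,010.
Year 3: 2,167 × $35 = $75,845. Book value $168,165.

$168,165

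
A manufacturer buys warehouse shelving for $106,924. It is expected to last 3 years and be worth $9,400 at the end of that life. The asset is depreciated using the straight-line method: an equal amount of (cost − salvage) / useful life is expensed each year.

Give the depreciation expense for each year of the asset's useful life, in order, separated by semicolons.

Depreciable base = $106,924 − $9,400 = $97,524.
Annual expense = $97,524 / 3 = $32,508.
End of year 1: book value $74,416.
End of year 2: book value $41,908.
End of year 3: book value $9,400.

$32,508; $32,508; $32,508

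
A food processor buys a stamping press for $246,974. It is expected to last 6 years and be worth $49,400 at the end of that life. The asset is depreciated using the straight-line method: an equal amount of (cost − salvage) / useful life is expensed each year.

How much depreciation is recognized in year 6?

Depreciable base = $246,974 − $49,400 = $197,574.
Annual expense = $197,574 / 6 = $32,929.

$32,929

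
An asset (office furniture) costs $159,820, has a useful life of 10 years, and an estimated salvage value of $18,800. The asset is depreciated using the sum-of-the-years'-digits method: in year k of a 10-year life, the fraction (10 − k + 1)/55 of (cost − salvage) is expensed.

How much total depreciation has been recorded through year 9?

$138,456

Depreciable base = $159,820 − $18,800 = $141,020.
Sum of the years' digits = 10+9+8+7+6+5+4+3+2+1 = 55.
Year 1: $141,020 × 10/55 = $25,640. Book value $134,180.
Year 2: $141,020 × 9/55 = $23,076. Book value $111,104.
Year 3: $141,020 × 8/55 = $20,512. Book value $90,592.
Year 4: $141,020 × 7/55 = $17,948. Book value $72,644.
Year 5: $141,020 × 6/55 = $15,384. Book value $57,260.
Year 6: $141,020 × 5/55 = $12,820. Book value $44,440.
Year 7: $141,020 × 4/55 = $10,256. Book value $34,184.
Year 8: $141,020 × 3/55 = $7,692. Book value $26,492.
Year 9: $141,020 × 2/55 = $5,128. Book value $21,364.
Accumulated through year 9 = $159,820 − $21,364 = $138,456.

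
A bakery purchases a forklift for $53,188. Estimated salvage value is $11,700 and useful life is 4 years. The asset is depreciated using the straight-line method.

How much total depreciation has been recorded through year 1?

Depreciable base = $53,188 − $11,700 = $41,488.
Annual expense = $41,488 / 4 = $10,372.
End of year 1: book value $42,816.
Accumulated through year 1 = $53,188 − $42,816 = $10,372.

$10,372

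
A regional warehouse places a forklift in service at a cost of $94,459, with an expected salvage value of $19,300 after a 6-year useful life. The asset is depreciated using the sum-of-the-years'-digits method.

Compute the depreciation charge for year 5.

Depreciable base = $94,459 − $19,300 = $75,159.
Sum of the years' digits = 6+5+4+3+2+1 = 21.
Year 1: $75,159 × 6/21 = $21,474. Book value $72,985.
Year 2: $75,159 × 5/21 = $17,895. Book value $55,090.
Year 3: $75,159 × 4/21 = $14,316. Book value $40,774.
Year 4: $75,159 × 3/21 = $10,737. Book value $30,037.
Year 5: $75,159 × 2/21 = $7,158. Book value $22,879.

$7,158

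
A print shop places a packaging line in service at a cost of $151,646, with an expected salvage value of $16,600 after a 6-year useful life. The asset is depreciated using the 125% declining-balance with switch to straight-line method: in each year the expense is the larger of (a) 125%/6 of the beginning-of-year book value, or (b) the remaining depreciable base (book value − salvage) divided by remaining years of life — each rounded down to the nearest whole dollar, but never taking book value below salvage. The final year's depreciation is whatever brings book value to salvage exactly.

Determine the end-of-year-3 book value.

$75,243

Depreciable base = $151,646 − $16,600 = $135,046.
Year 1: DB = ⌊$151,646 × 125%/6⌋ = $31,592; SL = ⌊$135,046/6⌋ = $22,507 → take DB $31,592. Book value $120,054.
Year 2: DB = ⌊$120,054 × 125%/6⌋ = $25,011; SL = ⌊$103,454/5⌋ = $20,690 → take DB $25,011. Book value $95,043.
Year 3: DB = ⌊$95,043 × 125%/6⌋ = $19,800; SL = ⌊$78,443/4⌋ = $19,610 → take DB $19,800. Book value $75,243.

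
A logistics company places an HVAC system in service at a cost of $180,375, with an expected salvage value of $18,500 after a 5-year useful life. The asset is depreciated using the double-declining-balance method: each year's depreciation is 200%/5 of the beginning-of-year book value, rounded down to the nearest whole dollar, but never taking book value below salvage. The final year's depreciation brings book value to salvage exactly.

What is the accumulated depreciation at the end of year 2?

Depreciable base = $180,375 − $18,500 = $161,875.
Year 1: ⌊$180,375 × 200%/5⌋ = $72,150. Book value $108,225.
Year 2: ⌊$108,225 × 200%/5⌋ = $43,290. Book value $64,935.
Accumulated through year 2 = $180,375 − $64,935 = $115,440.

$115,440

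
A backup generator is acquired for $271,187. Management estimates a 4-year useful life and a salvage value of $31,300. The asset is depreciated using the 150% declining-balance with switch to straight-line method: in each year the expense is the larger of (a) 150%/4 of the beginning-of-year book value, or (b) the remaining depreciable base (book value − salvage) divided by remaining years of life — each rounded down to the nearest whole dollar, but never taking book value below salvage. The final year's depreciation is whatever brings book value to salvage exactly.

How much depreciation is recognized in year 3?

$39,724

Depreciable base = $271,187 − $31,300 = $239,887.
Year 1: DB = ⌊$271,187 × 150%/4⌋ = $101,695; SL = ⌊$239,887/4⌋ = $59,971 → take DB $101,695. Book value $169,492.
Year 2: DB = ⌊$169,492 × 150%/4⌋ = $63,559; SL = ⌊$138,192/3⌋ = $46,064 → take DB $63,559. Book value $105,933.
Year 3: DB = ⌊$105,933 × 150%/4⌋ = $39,724; SL = ⌊$74,633/2⌋ = $37,316 → take DB $39,724. Book value $66,209.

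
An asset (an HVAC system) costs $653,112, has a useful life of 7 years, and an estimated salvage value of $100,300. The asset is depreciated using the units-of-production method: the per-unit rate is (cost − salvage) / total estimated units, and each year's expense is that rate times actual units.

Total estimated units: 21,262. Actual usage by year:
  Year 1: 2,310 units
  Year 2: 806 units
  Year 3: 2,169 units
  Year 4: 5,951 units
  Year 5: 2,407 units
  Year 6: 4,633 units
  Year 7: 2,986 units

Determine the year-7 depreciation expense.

Depreciable base = $653,112 − $100,300 = $552,812.
Rate = $552,812 / 21,262 units = $26 per unit.
Year 1: 2,310 × $26 = $60,060. Book value $593,052.
Year 2: 806 × $26 = $20,956. Book value $572,096.
Year 3: 2,169 × $26 = $56,394. Book value $515,702.
Year 4: 5,951 × $26 = $154,726. Book value $360,976.
Year 5: 2,407 × $26 = $62,582. Book value $298,394.
Year 6: 4,633 × $26 = $120,458. Book value $177,936.
Year 7: 2,986 × $26 = $77,636. Book value $100,300.

$77,636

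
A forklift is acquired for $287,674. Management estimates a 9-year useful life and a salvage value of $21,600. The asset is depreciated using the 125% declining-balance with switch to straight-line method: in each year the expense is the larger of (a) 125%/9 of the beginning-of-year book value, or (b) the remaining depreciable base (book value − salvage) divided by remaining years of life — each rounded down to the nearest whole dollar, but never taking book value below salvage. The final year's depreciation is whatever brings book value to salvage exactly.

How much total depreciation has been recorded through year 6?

Depreciable base = $287,674 − $21,600 = $266,074.
Year 1: DB = ⌊$287,674 × 125%/9⌋ = $39,954; SL = ⌊$266,074/9⌋ = $29,563 → take DB $39,954. Book value $247,720.
Year 2: DB = ⌊$247,720 × 125%/9⌋ = $34,405; SL = ⌊$226,120/8⌋ = $28,265 → take DB $34,405. Book value $213,315.
Year 3: DB = ⌊$213,315 × 125%/9⌋ = $29,627; SL = ⌊$191,715/7⌋ = $27,387 → take DB $29,627. Book value $183,688.
Year 4: DB = ⌊$183,688 × 125%/9⌋ = $25,512; SL = ⌊$162,088/6⌋ = $27,014 → take SL $27,014. Book value $156,674.
Year 5: DB = ⌊$156,674 × 125%/9⌋ = $21,760; SL = ⌊$135,074/5⌋ = $27,014 → take SL $27,014. Book value $129,660.
Year 6: DB = ⌊$129,660 × 125%/9⌋ = $18,008; SL = ⌊$108,060/4⌋ = $27,015 → take SL $27,015. Book value $102,645.
Accumulated through year 6 = $287,674 − $102,645 = $185,029.

$185,029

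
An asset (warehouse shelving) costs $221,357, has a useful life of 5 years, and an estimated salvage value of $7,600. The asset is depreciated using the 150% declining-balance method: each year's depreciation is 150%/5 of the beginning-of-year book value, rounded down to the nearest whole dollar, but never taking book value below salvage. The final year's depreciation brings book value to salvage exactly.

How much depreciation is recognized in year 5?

Depreciable base = $221,357 − $7,600 = $213,757.
Year 1: ⌊$221,357 × 150%/5⌋ = $66,407. Book value $154,950.
Year 2: ⌊$154,950 × 150%/5⌋ = $46,485. Book value $108,465.
Year 3: ⌊$108,465 × 150%/5⌋ = $32,539. Book value $75,926.
Year 4: ⌊$75,926 × 150%/5⌋ = $22,777. Book value $53,149.
Year 5 (final): $53,149 − $7,600 = $45,549. Book value $7,600.

$45,549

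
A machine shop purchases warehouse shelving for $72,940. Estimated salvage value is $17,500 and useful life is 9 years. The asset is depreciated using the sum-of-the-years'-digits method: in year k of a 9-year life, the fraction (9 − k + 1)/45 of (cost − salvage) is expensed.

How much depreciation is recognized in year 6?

Depreciable base = $72,940 − $17,500 = $55,440.
Sum of the years' digits = 9+8+7+6+5+4+3+2+1 = 45.
Year 1: $55,440 × 9/45 = $11,088. Book value $61,852.
Year 2: $55,440 × 8/45 = $9,856. Book value $51,996.
Year 3: $55,440 × 7/45 = $8,624. Book value $43,372.
Year 4: $55,440 × 6/45 = $7,392. Book value $35,980.
Year 5: $55,440 × 5/45 = $6,160. Book value $29,820.
Year 6: $55,440 × 4/45 = $4,928. Book value $24,892.

$4,928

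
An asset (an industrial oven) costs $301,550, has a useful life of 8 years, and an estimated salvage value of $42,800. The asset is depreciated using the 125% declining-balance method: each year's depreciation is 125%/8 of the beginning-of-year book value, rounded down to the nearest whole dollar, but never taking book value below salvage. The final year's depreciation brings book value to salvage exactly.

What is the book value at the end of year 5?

Depreciable base = $301,550 − $42,800 = $258,750.
Year 1: ⌊$301,550 × 125%/8⌋ = $47,117. Book value $254,433.
Year 2: ⌊$254,433 × 125%/8⌋ = $39,755. Book value $214,678.
Year 3: ⌊$214,678 × 125%/8⌋ = $33,543. Book value $181,135.
Year 4: ⌊$181,135 × 125%/8⌋ = $28,302. Book value $152,833.
Year 5: ⌊$152,833 × 125%/8⌋ = $23,880. Book value $128,953.

$128,953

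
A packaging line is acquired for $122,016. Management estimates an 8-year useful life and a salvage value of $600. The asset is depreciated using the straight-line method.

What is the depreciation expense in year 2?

Depreciable base = $122,016 − $600 = $121,416.
Annual expense = $121,416 / 8 = $15,177.

$15,177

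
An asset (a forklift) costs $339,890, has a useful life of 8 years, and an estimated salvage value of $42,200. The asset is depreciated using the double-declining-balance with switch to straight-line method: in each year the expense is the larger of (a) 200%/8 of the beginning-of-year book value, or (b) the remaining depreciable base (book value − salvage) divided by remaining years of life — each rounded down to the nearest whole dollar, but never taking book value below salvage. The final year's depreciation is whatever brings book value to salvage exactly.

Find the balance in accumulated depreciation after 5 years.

Depreciable base = $339,890 − $42,200 = $297,690.
Year 1: DB = ⌊$339,890 × 200%/8⌋ = $84,972; SL = ⌊$297,690/8⌋ = $37,211 → take DB $84,972. Book value $254,918.
Year 2: DB = ⌊$254,918 × 200%/8⌋ = $63,729; SL = ⌊$212,718/7⌋ = $30,388 → take DB $63,729. Book value $191,189.
Year 3: DB = ⌊$191,189 × 200%/8⌋ = $47,797; SL = ⌊$148,989/6⌋ = $24,831 → take DB $47,797. Book value $143,392.
Year 4: DB = ⌊$143,392 × 200%/8⌋ = $35,848; SL = ⌊$101,192/5⌋ = $20,238 → take DB $35,848. Book value $107,544.
Year 5: DB = ⌊$107,544 × 200%/8⌋ = $26,886; SL = ⌊$65,344/4⌋ = $16,336 → take DB $26,886. Book value $80,658.
Accumulated through year 5 = $339,890 − $80,658 = $259,232.

$259,232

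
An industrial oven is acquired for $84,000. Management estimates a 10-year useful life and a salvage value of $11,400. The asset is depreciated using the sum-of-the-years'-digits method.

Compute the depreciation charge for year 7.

$5,280

Depreciable base = $84,000 − $11,400 = $72,600.
Sum of the years' digits = 10+9+8+7+6+5+4+3+2+1 = 55.
Year 1: $72,600 × 10/55 = $13,200. Book value $70,800.
Year 2: $72,600 × 9/55 = $11,880. Book value $58,920.
Year 3: $72,600 × 8/55 = $10,560. Book value $48,360.
Year 4: $72,600 × 7/55 = $9,240. Book value $39,120.
Year 5: $72,600 × 6/55 = $7,920. Book value $31,200.
Year 6: $72,600 × 5/55 = $6,600. Book value $24,600.
Year 7: $72,600 × 4/55 = $5,280. Book value $19,320.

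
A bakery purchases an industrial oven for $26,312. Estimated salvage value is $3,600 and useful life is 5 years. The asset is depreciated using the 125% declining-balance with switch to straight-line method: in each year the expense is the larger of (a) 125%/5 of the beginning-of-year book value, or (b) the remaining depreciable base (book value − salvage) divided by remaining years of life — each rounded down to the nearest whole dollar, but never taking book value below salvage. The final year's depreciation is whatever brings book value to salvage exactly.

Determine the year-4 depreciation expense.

$3,734

Depreciable base = $26,312 − $3,600 = $22,712.
Year 1: DB = ⌊$26,312 × 125%/5⌋ = $6,578; SL = ⌊$22,712/5⌋ = $4,542 → take DB $6,578. Book value $19,734.
Year 2: DB = ⌊$19,734 × 125%/5⌋ = $4,933; SL = ⌊$16,134/4⌋ = $4,033 → take DB $4,933. Book value $14,801.
Year 3: DB = ⌊$14,801 × 125%/5⌋ = $3,700; SL = ⌊$11,201/3⌋ = $3,733 → take SL $3,733. Book value $11,068.
Year 4: DB = ⌊$11,068 × 125%/5⌋ = $2,767; SL = ⌊$7,468/2⌋ = $3,734 → take SL $3,734. Book value $7,334.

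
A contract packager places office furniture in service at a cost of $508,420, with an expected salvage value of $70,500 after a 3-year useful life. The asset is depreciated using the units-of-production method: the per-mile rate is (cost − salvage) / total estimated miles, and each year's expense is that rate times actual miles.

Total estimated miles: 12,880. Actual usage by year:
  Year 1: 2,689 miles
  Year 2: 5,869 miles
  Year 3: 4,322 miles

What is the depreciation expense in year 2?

Depreciable base = $508,420 − $70,500 = $437,920.
Rate = $437,920 / 12,880 miles = $34 per mile.
Year 1: 2,689 × $34 = $91,426. Book value $416,994.
Year 2: 5,869 × $34 = $199,546. Book value $217,448.

$199,546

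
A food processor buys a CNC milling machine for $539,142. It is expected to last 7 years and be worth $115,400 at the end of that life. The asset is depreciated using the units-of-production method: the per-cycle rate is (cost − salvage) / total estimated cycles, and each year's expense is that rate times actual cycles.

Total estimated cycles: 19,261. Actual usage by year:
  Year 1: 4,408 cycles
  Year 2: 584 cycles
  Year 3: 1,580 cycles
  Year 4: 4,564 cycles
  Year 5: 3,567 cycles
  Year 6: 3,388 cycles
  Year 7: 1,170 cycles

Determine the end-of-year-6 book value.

Depreciable base = $539,142 − $115,400 = $423,742.
Rate = $423,742 / 19,261 cycles = $22 per cycle.
Year 1: 4,408 × $22 = $96,976. Book value $442,166.
Year 2: 584 × $22 = $12,848. Book value $429,318.
Year 3: 1,580 × $22 = $34,760. Book value $394,558.
Year 4: 4,564 × $22 = $100,408. Book value $294,150.
Year 5: 3,567 × $22 = $78,474. Book value $215,676.
Year 6: 3,388 × $22 = $74,536. Book value $141,140.

$141,140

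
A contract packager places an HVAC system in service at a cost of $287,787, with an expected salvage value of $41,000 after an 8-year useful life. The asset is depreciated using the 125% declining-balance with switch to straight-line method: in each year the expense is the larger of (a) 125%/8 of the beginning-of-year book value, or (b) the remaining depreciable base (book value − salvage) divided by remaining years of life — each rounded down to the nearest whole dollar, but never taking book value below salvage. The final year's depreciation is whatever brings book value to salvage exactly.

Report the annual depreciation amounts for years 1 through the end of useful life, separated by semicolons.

$44,966; $37,940; $32,012; $27,010; $26,214; $26,215; $26,215; $26,215

Depreciable base = $287,787 − $41,000 = $246,787.
Year 1: DB = ⌊$287,787 × 125%/8⌋ = $44,966; SL = ⌊$246,787/8⌋ = $30,848 → take DB $44,966. Book value $242,821.
Year 2: DB = ⌊$242,821 × 125%/8⌋ = $37,940; SL = ⌊$201,821/7⌋ = $28,831 → take DB $37,940. Book value $204,881.
Year 3: DB = ⌊$204,881 × 125%/8⌋ = $32,012; SL = ⌊$163,881/6⌋ = $27,313 → take DB $32,012. Book value $172,869.
Year 4: DB = ⌊$172,869 × 125%/8⌋ = $27,010; SL = ⌊$131,869/5⌋ = $26,373 → take DB $27,010. Book value $145,859.
Year 5: DB = ⌊$145,859 × 125%/8⌋ = $22,790; SL = ⌊$104,859/4⌋ = $26,214 → take SL $26,214. Book value $119,645.
Year 6: DB = ⌊$119,645 × 125%/8⌋ = $18,694; SL = ⌊$78,645/3⌋ = $26,215 → take SL $26,215. Book value $93,430.
Year 7: DB = ⌊$93,430 × 125%/8⌋ = $14,598; SL = ⌊$52,430/2⌋ = $26,215 → take SL $26,215. Book value $67,215.
Year 8 (final): $67,215 − $41,000 = $26,215. Book value $41,000.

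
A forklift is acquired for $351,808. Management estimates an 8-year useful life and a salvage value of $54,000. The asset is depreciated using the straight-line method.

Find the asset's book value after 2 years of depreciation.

$277,356

Depreciable base = $351,808 − $54,000 = $297,808.
Annual expense = $297,808 / 8 = $37,226.
End of year 1: book value $314,582.
End of year 2: book value $277,356.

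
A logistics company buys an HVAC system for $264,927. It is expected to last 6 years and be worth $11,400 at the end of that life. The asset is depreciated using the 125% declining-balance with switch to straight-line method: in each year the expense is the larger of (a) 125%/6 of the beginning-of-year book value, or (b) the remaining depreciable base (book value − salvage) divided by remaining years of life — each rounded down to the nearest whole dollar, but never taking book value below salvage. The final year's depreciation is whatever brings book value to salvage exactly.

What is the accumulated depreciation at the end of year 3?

$137,547

Depreciable base = $264,927 − $11,400 = $253,527.
Year 1: DB = ⌊$264,927 × 125%/6⌋ = $55,193; SL = ⌊$253,527/6⌋ = $42,254 → take DB $55,193. Book value $209,734.
Year 2: DB = ⌊$209,734 × 125%/6⌋ = $43,694; SL = ⌊$198,334/5⌋ = $39,666 → take DB $43,694. Book value $166,040.
Year 3: DB = ⌊$166,040 × 125%/6⌋ = $34,591; SL = ⌊$154,640/4⌋ = $38,660 → take SL $38,660. Book value $127,380.
Accumulated through year 3 = $264,927 − $127,380 = $137,547.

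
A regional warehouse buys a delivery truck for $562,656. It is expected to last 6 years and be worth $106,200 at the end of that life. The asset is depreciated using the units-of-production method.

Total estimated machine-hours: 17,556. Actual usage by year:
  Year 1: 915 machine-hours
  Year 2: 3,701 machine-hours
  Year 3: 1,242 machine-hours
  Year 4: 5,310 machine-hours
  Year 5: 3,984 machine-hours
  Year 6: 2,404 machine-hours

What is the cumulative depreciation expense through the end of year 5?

$393,952

Depreciable base = $562,656 − $106,200 = $456,456.
Rate = $456,456 / 17,556 machine-hours = $26 per machine-hour.
Year 1: 915 × $26 = $23,790. Book value $538,866.
Year 2: 3,701 × $26 = $96,226. Book value $442,640.
Year 3: 1,242 × $26 = $32,292. Book value $410,348.
Year 4: 5,310 × $26 = $138,060. Book value $272,288.
Year 5: 3,984 × $26 = $103,584. Book value $168,704.
Accumulated through year 5 = $562,656 − $168,704 = $393,952.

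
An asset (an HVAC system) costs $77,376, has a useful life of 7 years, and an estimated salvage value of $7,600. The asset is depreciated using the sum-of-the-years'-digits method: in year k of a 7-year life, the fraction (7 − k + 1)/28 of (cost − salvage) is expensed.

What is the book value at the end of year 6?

Depreciable base = $77,376 − $7,600 = $69,776.
Sum of the years' digits = 7+6+5+4+3+2+1 = 28.
Year 1: $69,776 × 7/28 = $17,444. Book value $59,932.
Year 2: $69,776 × 6/28 = $14,952. Book value $44,980.
Year 3: $69,776 × 5/28 = $12,460. Book value $32,520.
Year 4: $69,776 × 4/28 = $9,968. Book value $22,552.
Year 5: $69,776 × 3/28 = $7,476. Book value $15,076.
Year 6: $69,776 × 2/28 = $4,984. Book value $10,092.

$10,092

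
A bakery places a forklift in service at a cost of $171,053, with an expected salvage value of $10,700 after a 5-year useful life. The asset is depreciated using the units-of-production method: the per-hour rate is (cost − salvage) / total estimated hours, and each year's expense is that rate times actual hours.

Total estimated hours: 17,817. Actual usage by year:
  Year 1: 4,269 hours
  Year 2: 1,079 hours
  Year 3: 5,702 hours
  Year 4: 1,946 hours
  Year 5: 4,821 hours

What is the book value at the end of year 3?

$71,603

Depreciable base = $171,053 − $10,700 = $160,353.
Rate = $160,353 / 17,817 hours = $9 per hour.
Year 1: 4,269 × $9 = $38,421. Book value $132,632.
Year 2: 1,079 × $9 = $9,711. Book value $122,921.
Year 3: 5,702 × $9 = $51,318. Book value $71,603.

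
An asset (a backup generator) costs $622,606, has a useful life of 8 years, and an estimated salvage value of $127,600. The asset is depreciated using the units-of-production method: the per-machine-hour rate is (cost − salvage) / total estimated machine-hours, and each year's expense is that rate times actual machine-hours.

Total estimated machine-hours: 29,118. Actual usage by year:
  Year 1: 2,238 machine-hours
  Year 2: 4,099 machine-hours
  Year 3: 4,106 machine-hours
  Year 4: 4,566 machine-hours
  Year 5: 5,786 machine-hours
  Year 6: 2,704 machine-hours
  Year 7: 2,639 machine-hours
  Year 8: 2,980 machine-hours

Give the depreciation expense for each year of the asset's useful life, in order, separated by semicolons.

Depreciable base = $622,606 − $127,600 = $495,006.
Rate = $495,006 / 29,118 machine-hours = $17 per machine-hour.
Year 1: 2,238 × $17 = $38,046. Book value $584,560.
Year 2: 4,099 × $17 = $69,683. Book value $514,877.
Year 3: 4,106 × $17 = $69,802. Book value $445,075.
Year 4: 4,566 × $17 = $77,622. Book value $367,453.
Year 5: 5,786 × $17 = $98,362. Book value $269,091.
Year 6: 2,704 × $17 = $45,968. Book value $223,123.
Year 7: 2,639 × $17 = $44,863. Book value $178,260.
Year 8: 2,980 × $17 = $50,660. Book value $127,600.

$38,046; $69,683; $69,802; $77,622; $98,362; $45,968; $44,863; $50,660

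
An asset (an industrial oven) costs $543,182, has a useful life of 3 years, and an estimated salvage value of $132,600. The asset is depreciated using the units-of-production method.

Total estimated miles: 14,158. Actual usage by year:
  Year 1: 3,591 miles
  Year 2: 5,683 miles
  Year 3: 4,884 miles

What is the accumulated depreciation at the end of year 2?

Depreciable base = $543,182 − $132,600 = $410,582.
Rate = $410,582 / 14,158 miles = $29 per mile.
Year 1: 3,591 × $29 = $104,139. Book value $439,043.
Year 2: 5,683 × $29 = $164,807. Book value $274,236.
Accumulated through year 2 = $543,182 − $274,236 = $268,946.

$268,946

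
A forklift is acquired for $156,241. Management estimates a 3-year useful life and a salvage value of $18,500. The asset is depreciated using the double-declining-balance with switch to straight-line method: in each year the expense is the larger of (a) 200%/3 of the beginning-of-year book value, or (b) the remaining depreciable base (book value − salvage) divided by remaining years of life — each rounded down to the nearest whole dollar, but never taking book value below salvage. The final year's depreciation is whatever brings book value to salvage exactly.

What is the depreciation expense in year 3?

$0

Depreciable base = $156,241 − $18,500 = $137,741.
Year 1: DB = ⌊$156,241 × 200%/3⌋ = $104,160; SL = ⌊$137,741/3⌋ = $45,913 → take DB $104,160. Book value $52,081.
Year 2: DB = ⌊$52,081 × 200%/3⌋ = $34,720; SL = ⌊$33,581/2⌋ = $16,790 → take DB $34,720, capped at $33,581. Book value $18,500.
Year 3 (final): $18,500 − $18,500 = $0. Book value $18,500.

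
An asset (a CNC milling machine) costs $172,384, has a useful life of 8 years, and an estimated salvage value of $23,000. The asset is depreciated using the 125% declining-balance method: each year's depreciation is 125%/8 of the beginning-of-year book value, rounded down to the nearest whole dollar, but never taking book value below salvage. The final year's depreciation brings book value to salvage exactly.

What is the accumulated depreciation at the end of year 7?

$119,902

Depreciable base = $172,384 − $23,000 = $149,384.
Year 1: ⌊$172,384 × 125%/8⌋ = $26,935. Book value $145,449.
Year 2: ⌊$145,449 × 125%/8⌋ = $22,726. Book value $122,723.
Year 3: ⌊$122,723 × 125%/8⌋ = $19,175. Book value $103,548.
Year 4: ⌊$103,548 × 125%/8⌋ = $16,179. Book value $87,369.
Year 5: ⌊$87,369 × 125%/8⌋ = $13,651. Book value $73,718.
Year 6: ⌊$73,718 × 125%/8⌋ = $11,518. Book value $62,200.
Year 7: ⌊$62,200 × 125%/8⌋ = $9,718. Book value $52,482.
Accumulated through year 7 = $172,384 − $52,482 = $119,902.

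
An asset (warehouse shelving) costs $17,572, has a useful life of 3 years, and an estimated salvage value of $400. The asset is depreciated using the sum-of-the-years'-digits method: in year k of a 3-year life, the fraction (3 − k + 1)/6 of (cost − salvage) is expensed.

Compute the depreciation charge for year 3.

Depreciable base = $17,572 − $400 = $17,172.
Sum of the years' digits = 3+2+1 = 6.
Year 1: $17,172 × 3/6 = $8,586. Book value $8,986.
Year 2: $17,172 × 2/6 = $5,724. Book value $3,262.
Year 3: $17,172 × 1/6 = $2,862. Book value $400.

$2,862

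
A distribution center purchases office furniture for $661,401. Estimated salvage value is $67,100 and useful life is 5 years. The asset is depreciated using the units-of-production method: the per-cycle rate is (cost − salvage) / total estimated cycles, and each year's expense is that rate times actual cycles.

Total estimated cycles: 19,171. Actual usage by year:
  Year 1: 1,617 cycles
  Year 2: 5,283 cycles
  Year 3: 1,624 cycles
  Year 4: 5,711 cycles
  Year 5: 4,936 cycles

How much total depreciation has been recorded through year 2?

Depreciable base = $661,401 − $67,100 = $594,301.
Rate = $594,301 / 19,171 cycles = $31 per cycle.
Year 1: 1,617 × $31 = $50,127. Book value $611,274.
Year 2: 5,283 × $31 = $163,773. Book value $447,501.
Accumulated through year 2 = $661,401 − $447,501 = $213,900.

$213,900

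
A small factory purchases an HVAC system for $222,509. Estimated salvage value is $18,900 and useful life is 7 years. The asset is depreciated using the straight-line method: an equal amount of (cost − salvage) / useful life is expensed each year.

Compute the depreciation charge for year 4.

Depreciable base = $222,509 − $18,900 = $203,609.
Annual expense = $203,609 / 7 = $29,087.

$29,087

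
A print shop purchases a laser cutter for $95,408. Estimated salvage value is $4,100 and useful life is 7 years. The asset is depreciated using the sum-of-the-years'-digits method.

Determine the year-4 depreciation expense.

Depreciable base = $95,408 − $4,100 = $91,308.
Sum of the years' digits = 7+6+5+4+3+2+1 = 28.
Year 1: $91,308 × 7/28 = $22,827. Book value $72,581.
Year 2: $91,308 × 6/28 = $19,566. Book value $53,015.
Year 3: $91,308 × 5/28 = $16,305. Book value $36,710.
Year 4: $91,308 × 4/28 = $13,044. Book value $23,666.

$13,044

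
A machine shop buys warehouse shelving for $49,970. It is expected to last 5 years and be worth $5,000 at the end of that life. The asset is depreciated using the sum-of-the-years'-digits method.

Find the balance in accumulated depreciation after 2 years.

$26,982

Depreciable base = $49,970 − $5,000 = $44,970.
Sum of the years' digits = 5+4+3+2+1 = 15.
Year 1: $44,970 × 5/15 = $14,990. Book value $34,980.
Year 2: $44,970 × 4/15 = $11,992. Book value $22,988.
Accumulated through year 2 = $49,970 − $22,988 = $26,982.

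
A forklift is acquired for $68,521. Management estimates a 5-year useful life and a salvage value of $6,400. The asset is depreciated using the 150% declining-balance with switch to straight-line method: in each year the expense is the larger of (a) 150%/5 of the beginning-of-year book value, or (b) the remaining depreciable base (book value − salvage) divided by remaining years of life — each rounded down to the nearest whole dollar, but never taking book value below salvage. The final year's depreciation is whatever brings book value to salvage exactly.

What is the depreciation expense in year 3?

$10,072

Depreciable base = $68,521 − $6,400 = $62,121.
Year 1: DB = ⌊$68,521 × 150%/5⌋ = $20,556; SL = ⌊$62,121/5⌋ = $12,424 → take DB $20,556. Book value $47,965.
Year 2: DB = ⌊$47,965 × 150%/5⌋ = $14,389; SL = ⌊$41,565/4⌋ = $10,391 → take DB $14,389. Book value $33,576.
Year 3: DB = ⌊$33,576 × 150%/5⌋ = $10,072; SL = ⌊$27,176/3⌋ = $9,058 → take DB $10,072. Book value $23,504.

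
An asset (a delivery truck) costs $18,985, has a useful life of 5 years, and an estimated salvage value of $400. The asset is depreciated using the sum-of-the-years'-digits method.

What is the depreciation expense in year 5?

$1,239

Depreciable base = $18,985 − $400 = $18,585.
Sum of the years' digits = 5+4+3+2+1 = 15.
Year 1: $18,585 × 5/15 = $6,195. Book value $12,790.
Year 2: $18,585 × 4/15 = $4,956. Book value $7,834.
Year 3: $18,585 × 3/15 = $3,717. Book value $4,117.
Year 4: $18,585 × 2/15 = $2,478. Book value $1,639.
Year 5: $18,585 × 1/15 = $1,239. Book value $400.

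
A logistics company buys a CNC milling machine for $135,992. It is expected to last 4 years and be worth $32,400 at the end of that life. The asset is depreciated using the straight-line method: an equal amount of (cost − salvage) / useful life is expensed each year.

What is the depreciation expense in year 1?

$25,898

Depreciable base = $135,992 − $32,400 = $103,592.
Annual expense = $103,592 / 4 = $25,898.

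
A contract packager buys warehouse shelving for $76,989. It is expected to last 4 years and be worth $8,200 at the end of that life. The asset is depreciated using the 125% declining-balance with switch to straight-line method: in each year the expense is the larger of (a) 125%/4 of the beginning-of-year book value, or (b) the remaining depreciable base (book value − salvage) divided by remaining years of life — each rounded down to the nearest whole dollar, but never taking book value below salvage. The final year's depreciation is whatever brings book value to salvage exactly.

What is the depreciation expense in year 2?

Depreciable base = $76,989 − $8,200 = $68,789.
Year 1: DB = ⌊$76,989 × 125%/4⌋ = $24,059; SL = ⌊$68,789/4⌋ = $17,197 → take DB $24,059. Book value $52,930.
Year 2: DB = ⌊$52,930 × 125%/4⌋ = $16,540; SL = ⌊$44,730/3⌋ = $14,910 → take DB $16,540. Book value $36,390.

$16,540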